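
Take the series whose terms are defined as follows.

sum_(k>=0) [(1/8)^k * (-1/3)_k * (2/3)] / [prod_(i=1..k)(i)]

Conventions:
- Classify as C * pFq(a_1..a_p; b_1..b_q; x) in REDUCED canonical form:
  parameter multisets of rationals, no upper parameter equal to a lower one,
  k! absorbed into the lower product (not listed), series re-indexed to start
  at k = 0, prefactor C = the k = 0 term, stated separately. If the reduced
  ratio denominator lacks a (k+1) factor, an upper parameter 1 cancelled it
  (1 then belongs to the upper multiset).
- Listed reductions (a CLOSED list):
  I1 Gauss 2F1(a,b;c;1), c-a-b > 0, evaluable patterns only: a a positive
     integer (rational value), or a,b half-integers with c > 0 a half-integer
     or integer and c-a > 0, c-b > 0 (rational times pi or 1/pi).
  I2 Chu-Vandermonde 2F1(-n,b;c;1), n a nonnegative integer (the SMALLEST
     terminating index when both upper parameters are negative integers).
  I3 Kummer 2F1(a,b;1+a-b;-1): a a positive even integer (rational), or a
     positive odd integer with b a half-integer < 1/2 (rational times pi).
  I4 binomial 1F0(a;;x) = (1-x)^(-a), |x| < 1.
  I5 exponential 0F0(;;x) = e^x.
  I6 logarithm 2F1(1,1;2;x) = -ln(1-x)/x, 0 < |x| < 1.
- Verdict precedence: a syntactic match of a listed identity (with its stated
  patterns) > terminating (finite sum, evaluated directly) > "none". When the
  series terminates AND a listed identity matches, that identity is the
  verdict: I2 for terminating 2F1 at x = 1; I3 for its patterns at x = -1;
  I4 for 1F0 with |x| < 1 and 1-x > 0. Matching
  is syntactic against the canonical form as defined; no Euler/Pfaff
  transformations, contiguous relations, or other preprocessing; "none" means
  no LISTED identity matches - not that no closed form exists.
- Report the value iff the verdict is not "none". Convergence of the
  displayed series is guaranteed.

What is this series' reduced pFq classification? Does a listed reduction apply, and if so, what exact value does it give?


Classification (C = 2/3): 1F0 with upper {-1/3}, lower {-}, argument x = 1/8. Verdict: the binomial series (I4) matches (the 1F0 binomial series: exponent 1/3, x = 1/8). Sum: (2/3) * (7/8)^(1/3).

Structural cue: t_0 being 2/3, the product of the first k integers (C = 2/3, x = 1/8) is k!.
Term ratio: r(k) = (1/8) * (k-1/3) / [(k+1)] - rational in k, leading ratio (1/8); with t_0 = 2/3, classification follows.


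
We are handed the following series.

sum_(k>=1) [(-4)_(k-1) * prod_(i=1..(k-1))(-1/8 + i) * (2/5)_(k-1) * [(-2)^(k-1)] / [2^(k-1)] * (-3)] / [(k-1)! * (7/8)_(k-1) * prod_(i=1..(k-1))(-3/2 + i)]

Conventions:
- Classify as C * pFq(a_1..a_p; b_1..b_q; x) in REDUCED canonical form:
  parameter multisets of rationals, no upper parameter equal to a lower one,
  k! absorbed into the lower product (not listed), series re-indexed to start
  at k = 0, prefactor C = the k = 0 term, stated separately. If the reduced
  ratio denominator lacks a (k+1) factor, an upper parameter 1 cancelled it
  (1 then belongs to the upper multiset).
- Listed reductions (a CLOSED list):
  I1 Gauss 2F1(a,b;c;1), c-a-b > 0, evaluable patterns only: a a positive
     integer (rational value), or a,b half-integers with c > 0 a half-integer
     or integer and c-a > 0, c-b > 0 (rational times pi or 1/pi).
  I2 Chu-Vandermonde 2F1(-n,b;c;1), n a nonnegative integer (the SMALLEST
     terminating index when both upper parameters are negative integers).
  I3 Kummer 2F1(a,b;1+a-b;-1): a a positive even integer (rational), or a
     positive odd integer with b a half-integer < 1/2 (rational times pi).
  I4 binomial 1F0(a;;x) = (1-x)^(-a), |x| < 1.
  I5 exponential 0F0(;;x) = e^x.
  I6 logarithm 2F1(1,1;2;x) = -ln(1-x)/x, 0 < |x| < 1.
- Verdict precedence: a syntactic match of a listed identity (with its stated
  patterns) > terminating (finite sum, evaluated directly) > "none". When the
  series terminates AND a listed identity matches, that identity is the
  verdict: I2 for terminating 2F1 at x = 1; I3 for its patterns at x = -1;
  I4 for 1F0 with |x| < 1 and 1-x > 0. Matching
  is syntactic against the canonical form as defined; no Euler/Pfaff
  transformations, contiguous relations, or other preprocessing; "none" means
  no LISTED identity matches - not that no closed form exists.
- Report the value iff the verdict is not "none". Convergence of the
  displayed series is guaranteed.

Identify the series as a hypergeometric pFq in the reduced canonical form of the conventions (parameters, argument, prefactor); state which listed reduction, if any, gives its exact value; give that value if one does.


This is -3 * 2F1(-4, 2/5; -1/2; -1) in reduced canonical form. Verdict: terminating - the sum ends at index 4 because -4 is a negative integer; exact evaluation follows. Hence: 326721/3125.

Key step: t_0 = -3 here, and the lower running product (C = -3, x = -1) is a rising factorial.
Adjacent-term ratio: r(k) = (-1) * (k-4) (k+2/5) / [(k-1/2) (k+1)] - poly over poly, x = (-1) from leading terms; C = -3 at k = 0.


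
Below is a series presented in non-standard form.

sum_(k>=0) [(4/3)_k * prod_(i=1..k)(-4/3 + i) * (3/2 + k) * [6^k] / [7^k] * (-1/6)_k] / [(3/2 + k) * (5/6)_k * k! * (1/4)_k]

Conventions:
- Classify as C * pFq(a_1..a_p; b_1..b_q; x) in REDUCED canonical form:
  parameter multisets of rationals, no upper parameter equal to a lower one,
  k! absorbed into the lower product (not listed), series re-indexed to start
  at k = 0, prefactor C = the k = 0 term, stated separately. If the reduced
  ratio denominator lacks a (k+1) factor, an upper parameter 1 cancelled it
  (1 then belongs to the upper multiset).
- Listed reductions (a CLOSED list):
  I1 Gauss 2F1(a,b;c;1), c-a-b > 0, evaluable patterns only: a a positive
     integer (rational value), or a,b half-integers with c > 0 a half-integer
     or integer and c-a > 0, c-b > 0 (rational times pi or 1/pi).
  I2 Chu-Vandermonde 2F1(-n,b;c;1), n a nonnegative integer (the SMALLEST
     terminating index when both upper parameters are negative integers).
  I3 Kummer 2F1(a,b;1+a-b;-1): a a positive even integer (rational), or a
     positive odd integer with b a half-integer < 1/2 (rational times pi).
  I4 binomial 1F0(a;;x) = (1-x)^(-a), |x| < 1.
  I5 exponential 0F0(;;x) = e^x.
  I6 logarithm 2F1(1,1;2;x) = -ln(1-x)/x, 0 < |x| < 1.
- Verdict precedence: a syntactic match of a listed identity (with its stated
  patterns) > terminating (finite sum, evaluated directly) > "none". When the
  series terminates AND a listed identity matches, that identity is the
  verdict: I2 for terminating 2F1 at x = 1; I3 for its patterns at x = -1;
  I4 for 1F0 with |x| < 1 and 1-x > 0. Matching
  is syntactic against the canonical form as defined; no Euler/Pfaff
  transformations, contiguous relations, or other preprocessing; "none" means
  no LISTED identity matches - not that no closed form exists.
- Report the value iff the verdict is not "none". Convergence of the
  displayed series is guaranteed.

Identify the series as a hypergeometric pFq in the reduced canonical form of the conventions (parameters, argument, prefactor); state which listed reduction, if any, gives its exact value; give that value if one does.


Prefactor 1, argument 6/7: 3F2 with upper {-1/3, -1/6, 4/3} over lower {1/4, 5/6}. Verdict: none (x = 6/7): each listed identity misses the multisets {-1/3, -1/6, 4/3} ; {1/4, 5/6}.

Key observation: t_0 = 1 here, and the running product (prefactor 1) telescopes to a rising factorial.
Term ratio: r(k) = (6/7) * (k-1/3) (k-1/6) (k+4/3) / [(k+1/4) (k+5/6) (k+1)] - rational in k. x = (6/7); t_0 = 1; negate the roots.


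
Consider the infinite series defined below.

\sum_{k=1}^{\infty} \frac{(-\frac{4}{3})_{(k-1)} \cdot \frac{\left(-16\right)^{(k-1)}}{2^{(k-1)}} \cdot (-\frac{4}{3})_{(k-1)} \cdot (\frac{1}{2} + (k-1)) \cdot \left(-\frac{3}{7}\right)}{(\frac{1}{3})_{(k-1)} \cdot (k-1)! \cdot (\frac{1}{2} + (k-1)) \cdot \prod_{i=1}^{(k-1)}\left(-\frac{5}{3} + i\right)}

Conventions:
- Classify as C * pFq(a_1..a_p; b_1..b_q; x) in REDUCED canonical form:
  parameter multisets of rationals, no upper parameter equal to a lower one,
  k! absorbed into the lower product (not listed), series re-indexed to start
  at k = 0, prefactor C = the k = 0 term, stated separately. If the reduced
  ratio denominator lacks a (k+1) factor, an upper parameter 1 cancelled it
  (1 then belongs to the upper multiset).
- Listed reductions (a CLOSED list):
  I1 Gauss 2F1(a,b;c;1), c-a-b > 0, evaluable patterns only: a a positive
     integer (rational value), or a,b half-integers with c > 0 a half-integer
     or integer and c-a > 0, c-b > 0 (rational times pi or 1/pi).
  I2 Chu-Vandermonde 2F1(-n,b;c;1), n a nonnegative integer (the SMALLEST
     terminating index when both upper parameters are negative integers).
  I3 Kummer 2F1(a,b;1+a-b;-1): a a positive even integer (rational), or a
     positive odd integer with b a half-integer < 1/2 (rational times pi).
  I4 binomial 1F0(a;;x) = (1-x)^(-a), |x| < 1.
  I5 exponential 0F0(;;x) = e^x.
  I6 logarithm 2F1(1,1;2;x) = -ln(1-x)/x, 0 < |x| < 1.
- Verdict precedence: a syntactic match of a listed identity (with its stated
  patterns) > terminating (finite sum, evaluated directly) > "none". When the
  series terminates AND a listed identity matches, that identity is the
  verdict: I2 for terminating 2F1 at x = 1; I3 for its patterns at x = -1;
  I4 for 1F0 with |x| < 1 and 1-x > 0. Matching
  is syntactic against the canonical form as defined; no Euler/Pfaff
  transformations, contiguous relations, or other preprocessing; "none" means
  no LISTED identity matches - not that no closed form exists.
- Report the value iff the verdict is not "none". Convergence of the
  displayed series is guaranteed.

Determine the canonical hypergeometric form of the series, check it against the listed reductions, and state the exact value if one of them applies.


First insight: t_0 = -\frac{3}{7} here, and the lower running product (C = -3/7) is a rising factorial.
Consecutive-term ratio: r(k) = -8 * (k-\frac{4}{3}) (k-\frac{4}{3}) / [(k-\frac{2}{3}) (k+\frac{1}{3}) (k+1)] - rational; roots negated = parameters, x = -8, C = -\frac{3}{7}.

Canonical form: C = -\frac{3}{7} times 2F2 with upper {-\frac{4}{3}, -\frac{4}{3}}, lower {-\frac{2}{3}, \frac{1}{3}}, x = -8. Verdict: none. No listed pattern accepts 2F2(-\frac{4}{3}, -\frac{4}{3}; -\frac{2}{3}, \frac{1}{3}; -8).


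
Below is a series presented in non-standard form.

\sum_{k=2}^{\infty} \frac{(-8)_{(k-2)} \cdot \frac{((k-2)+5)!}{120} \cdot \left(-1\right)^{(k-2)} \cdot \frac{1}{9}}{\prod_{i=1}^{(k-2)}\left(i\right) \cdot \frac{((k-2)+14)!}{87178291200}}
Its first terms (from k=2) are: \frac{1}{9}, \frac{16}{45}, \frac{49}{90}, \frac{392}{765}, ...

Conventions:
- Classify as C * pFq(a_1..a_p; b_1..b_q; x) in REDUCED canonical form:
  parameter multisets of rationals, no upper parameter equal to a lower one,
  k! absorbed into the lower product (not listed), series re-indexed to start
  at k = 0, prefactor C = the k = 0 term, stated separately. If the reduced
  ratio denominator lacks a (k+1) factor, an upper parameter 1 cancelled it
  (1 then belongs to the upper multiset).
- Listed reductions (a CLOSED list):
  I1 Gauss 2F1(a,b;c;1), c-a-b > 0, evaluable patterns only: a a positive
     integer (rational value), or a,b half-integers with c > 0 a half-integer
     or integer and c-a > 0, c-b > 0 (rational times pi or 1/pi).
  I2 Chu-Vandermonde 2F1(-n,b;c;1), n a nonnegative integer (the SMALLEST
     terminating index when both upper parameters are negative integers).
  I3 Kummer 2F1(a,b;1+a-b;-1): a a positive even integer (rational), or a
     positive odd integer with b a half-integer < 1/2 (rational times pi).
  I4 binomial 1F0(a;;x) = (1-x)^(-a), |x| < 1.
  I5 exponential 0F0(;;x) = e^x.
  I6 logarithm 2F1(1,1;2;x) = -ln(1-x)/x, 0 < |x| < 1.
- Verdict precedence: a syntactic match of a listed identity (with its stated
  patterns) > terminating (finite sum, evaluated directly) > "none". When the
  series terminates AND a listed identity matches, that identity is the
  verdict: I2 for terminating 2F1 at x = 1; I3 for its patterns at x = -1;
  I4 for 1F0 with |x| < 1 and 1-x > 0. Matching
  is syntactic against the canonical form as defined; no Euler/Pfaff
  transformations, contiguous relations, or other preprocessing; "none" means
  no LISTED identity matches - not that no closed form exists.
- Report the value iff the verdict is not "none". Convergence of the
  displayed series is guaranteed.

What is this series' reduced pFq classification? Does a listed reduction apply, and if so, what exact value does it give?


At argument -1: a 2F1 with upper {-8, 6}, lower {15}, scaled by C = \frac{1}{9}. Verdict: Kummer's theorem (I3) applies (x = -1; c = 15 equals 1+a-b for upper {-8, 6}: listed pattern). Value: \frac{91}{45}.

Key step: with t_0 = \frac{1}{9}, the product of the first k integers (C = 1/9, x = -1) is k!.
Adjacent-term ratio: r(k) = -1 * (k-8) (k+6) / [(k+15) (k+1)] ; factor over Q: parameters, x = -1, and C = \frac{1}{9}.


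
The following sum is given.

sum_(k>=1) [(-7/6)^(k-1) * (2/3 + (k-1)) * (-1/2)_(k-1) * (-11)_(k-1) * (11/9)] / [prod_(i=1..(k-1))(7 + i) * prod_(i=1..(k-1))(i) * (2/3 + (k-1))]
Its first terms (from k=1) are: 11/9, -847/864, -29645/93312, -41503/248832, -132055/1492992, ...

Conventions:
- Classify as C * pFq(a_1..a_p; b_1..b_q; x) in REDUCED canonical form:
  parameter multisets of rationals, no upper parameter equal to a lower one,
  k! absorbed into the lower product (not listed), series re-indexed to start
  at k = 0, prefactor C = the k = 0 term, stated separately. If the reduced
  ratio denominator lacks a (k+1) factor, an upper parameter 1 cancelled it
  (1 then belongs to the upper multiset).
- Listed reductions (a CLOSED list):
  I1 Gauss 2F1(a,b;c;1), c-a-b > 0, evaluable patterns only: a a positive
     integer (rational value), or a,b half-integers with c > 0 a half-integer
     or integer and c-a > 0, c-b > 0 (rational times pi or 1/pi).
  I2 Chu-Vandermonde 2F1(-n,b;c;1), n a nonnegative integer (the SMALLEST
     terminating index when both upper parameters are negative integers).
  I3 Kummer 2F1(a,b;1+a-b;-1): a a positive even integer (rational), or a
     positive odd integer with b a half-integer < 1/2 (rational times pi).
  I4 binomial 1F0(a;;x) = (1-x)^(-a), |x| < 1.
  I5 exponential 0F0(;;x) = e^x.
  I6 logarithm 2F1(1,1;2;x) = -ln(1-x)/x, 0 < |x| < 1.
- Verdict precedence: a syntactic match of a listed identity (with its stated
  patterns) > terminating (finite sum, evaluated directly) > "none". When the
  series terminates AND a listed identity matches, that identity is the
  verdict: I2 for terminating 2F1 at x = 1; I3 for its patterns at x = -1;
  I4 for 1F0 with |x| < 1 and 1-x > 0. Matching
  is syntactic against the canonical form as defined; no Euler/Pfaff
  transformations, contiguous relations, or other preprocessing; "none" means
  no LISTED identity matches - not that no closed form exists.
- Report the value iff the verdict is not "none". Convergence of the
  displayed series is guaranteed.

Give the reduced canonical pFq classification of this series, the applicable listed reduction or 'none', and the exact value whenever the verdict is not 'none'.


Prefactor 11/9, argument -7/6: 2F1 with upper {-11, -1/2} over lower {8}. Verdict: terminating - upper -11 stops the sum at k = 11; the 12 terms are added exactly. Exact value: -1273728638363167283/3204660487513964544.

The tell: x = (-7/6) and the lower running product (C = 11/9) is a rising factorial.
Ratio: r(k) = (-7/6) * (k-11) (k-1/2) / [(k+8) (k+1)] - poly over poly, x = (-7/6) from leading terms; C = 11/9 at k = 0.


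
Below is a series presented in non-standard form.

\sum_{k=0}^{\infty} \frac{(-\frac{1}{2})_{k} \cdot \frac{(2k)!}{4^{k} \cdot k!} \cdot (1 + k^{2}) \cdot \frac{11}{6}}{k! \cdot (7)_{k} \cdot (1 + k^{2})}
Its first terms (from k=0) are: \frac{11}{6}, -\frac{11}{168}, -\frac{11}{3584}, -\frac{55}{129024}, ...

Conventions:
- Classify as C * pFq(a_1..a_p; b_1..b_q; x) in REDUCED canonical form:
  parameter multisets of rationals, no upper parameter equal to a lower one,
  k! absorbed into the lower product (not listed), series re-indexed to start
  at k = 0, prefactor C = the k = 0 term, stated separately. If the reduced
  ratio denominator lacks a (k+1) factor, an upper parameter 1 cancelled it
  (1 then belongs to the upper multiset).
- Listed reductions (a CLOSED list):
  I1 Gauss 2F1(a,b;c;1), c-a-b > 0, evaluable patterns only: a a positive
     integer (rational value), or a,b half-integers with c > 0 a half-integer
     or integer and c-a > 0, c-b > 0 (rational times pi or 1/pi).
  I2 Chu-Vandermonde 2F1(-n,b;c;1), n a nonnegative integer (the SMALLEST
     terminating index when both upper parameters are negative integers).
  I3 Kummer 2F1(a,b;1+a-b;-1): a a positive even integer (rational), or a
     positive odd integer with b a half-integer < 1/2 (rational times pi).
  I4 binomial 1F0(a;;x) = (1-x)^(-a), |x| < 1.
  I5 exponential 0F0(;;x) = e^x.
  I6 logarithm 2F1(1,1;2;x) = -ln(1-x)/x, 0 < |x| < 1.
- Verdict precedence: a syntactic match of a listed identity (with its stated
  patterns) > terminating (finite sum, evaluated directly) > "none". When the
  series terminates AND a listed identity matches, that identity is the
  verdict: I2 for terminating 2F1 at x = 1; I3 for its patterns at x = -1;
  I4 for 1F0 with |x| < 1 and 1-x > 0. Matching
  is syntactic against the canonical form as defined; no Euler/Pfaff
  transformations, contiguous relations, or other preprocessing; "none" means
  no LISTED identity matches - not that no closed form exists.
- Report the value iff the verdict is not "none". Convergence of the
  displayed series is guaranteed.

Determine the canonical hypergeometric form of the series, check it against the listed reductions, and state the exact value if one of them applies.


The series (x = 1) is 2F1: upper {-\frac{1}{2}, \frac{1}{2}}, lower {7}, prefactor \frac{11}{6}. Verdict at x = 1: Gauss (I1, half-integer pattern) matches (x = 1; upper {-\frac{1}{2}, \frac{1}{2}} half-integers, c = 7 in the evaluable pattern). Value: \frac{1048576}{189189} / \pi.

Structural cue: x = 1 and striking the common factor k^2 + 1 reduces the term (C = 11/6, x = 1).
Step ratio: r(k) = 1 * (k-\frac{1}{2}) (k+\frac{1}{2}) / [(k+7) (k+1)] - poly over poly, x = 1 from leading terms; C = \frac{11}{6} at k = 0.


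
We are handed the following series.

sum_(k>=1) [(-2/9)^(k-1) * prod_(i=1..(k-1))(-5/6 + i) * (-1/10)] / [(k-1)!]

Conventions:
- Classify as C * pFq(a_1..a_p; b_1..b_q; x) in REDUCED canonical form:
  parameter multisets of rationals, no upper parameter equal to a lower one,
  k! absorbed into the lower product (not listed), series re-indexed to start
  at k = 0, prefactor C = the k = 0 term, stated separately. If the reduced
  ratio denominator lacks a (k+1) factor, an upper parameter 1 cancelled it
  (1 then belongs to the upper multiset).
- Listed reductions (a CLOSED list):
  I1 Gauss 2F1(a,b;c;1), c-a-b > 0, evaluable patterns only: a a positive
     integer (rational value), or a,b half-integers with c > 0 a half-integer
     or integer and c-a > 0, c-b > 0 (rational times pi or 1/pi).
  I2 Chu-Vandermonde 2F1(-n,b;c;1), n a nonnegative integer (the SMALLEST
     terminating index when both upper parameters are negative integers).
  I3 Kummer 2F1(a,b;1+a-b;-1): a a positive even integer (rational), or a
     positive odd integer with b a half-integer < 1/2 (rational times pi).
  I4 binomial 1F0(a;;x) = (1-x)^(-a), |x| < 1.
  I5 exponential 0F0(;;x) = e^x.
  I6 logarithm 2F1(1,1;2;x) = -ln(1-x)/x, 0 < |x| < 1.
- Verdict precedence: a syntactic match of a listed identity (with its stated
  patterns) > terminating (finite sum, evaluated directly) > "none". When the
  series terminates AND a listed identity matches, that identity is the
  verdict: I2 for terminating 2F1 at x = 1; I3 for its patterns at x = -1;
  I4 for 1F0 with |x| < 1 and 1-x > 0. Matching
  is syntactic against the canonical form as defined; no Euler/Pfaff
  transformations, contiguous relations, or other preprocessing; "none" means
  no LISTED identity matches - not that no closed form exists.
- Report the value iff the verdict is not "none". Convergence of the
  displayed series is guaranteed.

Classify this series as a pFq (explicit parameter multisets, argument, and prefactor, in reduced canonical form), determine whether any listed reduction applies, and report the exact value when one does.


Canonical form: C = -1/10 times 1F0 with upper {1/6}, lower {-}, x = -2/9. Verdict: the I4 binomial reduction applies (the 1F0 binomial series: exponent -1/6, x = -2/9). Value: (-1/10) * (11/9)^(-1/6).

Key step: t_0 being -1/10, the running product (C = -1/10) telescopes to a rising factorial.
Term ratio: r(k) = (-2/9) * (k+1/6) / [(k+1)] - poly over poly, x = (-2/9) from leading terms; C = -1/10 at k = 0.


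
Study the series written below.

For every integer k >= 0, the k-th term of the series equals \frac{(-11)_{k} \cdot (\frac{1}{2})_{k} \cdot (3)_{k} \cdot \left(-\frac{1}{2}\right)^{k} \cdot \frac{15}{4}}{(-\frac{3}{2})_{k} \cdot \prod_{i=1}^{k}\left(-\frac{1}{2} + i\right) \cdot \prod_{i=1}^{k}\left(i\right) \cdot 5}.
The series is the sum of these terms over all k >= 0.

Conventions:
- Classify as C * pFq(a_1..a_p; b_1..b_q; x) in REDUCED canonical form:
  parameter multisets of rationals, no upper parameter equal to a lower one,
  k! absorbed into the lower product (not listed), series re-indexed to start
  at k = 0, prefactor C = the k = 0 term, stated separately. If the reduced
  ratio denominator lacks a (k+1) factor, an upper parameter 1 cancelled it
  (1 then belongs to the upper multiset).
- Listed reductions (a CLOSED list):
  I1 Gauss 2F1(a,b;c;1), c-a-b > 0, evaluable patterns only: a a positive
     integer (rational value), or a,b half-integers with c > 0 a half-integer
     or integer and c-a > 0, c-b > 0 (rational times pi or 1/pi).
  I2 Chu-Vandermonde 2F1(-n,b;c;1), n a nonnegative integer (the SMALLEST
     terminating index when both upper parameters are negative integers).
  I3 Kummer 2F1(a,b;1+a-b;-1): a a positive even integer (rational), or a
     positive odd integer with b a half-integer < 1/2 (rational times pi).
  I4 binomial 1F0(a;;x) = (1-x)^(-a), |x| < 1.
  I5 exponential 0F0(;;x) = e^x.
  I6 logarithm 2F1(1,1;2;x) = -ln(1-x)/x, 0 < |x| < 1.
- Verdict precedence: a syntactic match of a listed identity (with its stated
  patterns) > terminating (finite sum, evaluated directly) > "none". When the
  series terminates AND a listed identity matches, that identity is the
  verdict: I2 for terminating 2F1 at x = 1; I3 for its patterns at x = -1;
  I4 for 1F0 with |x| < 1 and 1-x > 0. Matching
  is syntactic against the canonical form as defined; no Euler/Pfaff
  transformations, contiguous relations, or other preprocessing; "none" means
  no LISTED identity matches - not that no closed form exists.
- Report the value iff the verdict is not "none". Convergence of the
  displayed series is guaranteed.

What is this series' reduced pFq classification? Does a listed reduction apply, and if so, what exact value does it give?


The series (x = -\frac{1}{2}) is 2F1: upper {-11, 3}, lower {-\frac{3}{2}}, prefactor \frac{3}{4}. Verdict: terminating - no listed pattern fits, but -11 in the upper list cuts the series at k = 11; direct evaluation. Its exact value is \frac{35152605}{442}.

First insight: with t_0 = \frac{3}{4}, the constant factors (C = 3/4, x = -1/2) combine into one prefactor.
Step ratio: r(k) = -\frac{1}{2} * (k-11) (k+3) / [(k-\frac{3}{2}) (k+1)] ; factor over Q: parameters, x = -\frac{1}{2}, and C = \frac{3}{4}.


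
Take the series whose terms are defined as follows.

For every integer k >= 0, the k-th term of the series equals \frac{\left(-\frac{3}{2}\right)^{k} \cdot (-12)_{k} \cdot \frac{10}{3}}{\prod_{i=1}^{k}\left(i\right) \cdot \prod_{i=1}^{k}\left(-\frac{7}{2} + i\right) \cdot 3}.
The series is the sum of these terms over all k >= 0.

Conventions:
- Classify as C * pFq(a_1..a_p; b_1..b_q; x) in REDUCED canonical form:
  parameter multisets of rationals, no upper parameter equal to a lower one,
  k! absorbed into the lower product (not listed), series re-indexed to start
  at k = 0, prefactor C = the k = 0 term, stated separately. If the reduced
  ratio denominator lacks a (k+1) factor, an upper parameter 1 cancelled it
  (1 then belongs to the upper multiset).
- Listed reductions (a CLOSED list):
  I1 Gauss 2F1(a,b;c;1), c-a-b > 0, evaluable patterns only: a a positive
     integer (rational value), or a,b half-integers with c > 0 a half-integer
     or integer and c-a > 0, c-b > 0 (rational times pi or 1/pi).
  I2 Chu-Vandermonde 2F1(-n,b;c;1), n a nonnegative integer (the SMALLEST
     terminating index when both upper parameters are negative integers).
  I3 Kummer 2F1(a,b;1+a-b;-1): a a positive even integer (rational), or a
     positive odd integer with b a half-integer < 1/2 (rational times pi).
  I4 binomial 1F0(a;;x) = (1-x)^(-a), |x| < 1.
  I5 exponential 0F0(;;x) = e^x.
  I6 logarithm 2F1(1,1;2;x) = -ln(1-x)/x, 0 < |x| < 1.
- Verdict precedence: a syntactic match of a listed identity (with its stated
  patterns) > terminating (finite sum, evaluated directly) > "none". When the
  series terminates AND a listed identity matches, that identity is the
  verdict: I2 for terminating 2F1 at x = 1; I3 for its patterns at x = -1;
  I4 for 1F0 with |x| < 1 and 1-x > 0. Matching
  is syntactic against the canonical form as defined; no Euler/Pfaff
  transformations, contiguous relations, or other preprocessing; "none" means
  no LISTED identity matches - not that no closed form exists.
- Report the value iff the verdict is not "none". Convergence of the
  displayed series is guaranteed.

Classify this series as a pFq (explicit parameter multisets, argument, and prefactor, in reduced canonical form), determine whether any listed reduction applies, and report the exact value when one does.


The tell: x = -\frac{3}{2} and the lower running product (C = 10/9) is a rising factorial.
Step ratio: r(k) = -\frac{3}{2} * (k-12) / [(k-\frac{5}{2}) (k+1)] - poly over poly, x = -\frac{3}{2} from leading terms; C = \frac{10}{9} at k = 0.

Classification (C = \frac{10}{9}): 1F1 with upper {-12}, lower {-\frac{5}{2}}, argument x = -\frac{3}{2}. Verdict: terminating at k = 12: the factor (-12)_k kills every later term; summing the 13 survivors is exact. Exact value: -\frac{49624923776}{3828825}.


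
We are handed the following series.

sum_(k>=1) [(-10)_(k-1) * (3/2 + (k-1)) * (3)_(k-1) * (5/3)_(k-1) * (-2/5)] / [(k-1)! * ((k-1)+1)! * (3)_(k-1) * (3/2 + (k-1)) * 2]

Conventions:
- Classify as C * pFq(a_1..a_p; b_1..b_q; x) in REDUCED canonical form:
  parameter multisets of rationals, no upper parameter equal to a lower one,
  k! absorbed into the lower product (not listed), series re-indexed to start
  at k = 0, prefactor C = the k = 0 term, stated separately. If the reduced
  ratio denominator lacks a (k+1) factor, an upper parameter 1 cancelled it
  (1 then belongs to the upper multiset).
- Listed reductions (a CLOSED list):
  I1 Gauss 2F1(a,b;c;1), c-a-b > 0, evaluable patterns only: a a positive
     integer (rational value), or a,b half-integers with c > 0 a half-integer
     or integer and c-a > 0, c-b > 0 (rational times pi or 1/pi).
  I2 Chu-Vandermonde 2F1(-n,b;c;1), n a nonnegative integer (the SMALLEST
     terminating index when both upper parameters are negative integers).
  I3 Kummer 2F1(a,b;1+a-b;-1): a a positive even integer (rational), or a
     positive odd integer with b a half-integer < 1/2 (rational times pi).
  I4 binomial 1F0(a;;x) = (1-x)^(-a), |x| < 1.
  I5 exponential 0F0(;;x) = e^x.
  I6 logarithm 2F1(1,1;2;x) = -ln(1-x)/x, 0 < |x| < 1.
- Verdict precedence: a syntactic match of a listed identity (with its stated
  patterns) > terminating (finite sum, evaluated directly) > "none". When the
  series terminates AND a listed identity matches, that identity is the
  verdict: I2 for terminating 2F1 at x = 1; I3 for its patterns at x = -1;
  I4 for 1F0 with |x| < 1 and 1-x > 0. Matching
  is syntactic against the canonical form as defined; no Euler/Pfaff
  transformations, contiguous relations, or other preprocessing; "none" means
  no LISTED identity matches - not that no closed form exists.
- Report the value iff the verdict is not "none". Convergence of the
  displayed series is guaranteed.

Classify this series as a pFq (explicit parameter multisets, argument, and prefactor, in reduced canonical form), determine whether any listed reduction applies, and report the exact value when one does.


At argument 1: a 2F1 with upper {-10, 5/3}, lower {2}, scaled by C = -1/5. Verdict: Vandermonde's identity (I2) applies (terminating 2F1 at x = 1 with n = 10, b = 5/3, c = 2). Value: -6916/4782969.

Key step: from the first term -1/5: the constant factors (C = -1/5, x = 1) combine into one prefactor.
Adjacent-term ratio: r(k) = 1 * (k-10) (k+5/3) / [(k+2) (k+1)] - poly over poly, x = 1 from leading terms; C = -1/5 at k = 0.


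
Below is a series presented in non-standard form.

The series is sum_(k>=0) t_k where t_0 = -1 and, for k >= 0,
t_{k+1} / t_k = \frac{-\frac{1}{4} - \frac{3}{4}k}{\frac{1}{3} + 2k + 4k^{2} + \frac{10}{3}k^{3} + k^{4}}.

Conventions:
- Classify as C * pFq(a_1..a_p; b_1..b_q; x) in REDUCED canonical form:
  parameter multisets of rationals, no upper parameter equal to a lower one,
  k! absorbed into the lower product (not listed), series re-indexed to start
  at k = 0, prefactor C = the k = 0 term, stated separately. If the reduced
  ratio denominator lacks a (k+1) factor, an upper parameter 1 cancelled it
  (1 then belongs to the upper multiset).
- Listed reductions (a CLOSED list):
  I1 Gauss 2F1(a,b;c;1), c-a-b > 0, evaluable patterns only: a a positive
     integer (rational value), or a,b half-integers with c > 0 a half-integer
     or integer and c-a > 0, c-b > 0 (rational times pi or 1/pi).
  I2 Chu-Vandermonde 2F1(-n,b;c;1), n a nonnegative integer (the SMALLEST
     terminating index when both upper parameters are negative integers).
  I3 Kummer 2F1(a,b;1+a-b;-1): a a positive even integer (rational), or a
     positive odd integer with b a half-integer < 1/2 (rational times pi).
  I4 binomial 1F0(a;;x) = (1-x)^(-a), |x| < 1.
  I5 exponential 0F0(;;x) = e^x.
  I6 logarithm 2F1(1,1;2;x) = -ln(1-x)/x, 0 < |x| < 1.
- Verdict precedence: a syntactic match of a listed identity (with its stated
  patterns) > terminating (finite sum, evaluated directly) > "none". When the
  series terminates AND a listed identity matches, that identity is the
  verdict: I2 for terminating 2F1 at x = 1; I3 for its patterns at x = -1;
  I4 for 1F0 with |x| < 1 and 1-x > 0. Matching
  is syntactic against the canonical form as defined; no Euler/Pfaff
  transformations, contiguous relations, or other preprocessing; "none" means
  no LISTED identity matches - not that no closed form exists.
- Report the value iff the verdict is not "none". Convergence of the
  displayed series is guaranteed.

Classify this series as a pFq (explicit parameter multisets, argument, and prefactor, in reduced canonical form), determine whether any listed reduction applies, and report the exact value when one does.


Canonical form: C = -1 times 0F2 with upper {-}, lower {1, 1}, x = -\frac{3}{4}. Verdict: no listed reduction: x = -\frac{3}{4} and upper {-} fail every I1-I6 pattern.

Key observation: x = -\frac{3}{4} and the parameter 1/3 appears in both the upper and lower lists and cancels.
Step ratio: r(k) = -\frac{3}{4} * 1 / [(k+1) (k+1) (k+1)] - rational; roots negated = parameters, x = -\frac{3}{4}, C = -1.


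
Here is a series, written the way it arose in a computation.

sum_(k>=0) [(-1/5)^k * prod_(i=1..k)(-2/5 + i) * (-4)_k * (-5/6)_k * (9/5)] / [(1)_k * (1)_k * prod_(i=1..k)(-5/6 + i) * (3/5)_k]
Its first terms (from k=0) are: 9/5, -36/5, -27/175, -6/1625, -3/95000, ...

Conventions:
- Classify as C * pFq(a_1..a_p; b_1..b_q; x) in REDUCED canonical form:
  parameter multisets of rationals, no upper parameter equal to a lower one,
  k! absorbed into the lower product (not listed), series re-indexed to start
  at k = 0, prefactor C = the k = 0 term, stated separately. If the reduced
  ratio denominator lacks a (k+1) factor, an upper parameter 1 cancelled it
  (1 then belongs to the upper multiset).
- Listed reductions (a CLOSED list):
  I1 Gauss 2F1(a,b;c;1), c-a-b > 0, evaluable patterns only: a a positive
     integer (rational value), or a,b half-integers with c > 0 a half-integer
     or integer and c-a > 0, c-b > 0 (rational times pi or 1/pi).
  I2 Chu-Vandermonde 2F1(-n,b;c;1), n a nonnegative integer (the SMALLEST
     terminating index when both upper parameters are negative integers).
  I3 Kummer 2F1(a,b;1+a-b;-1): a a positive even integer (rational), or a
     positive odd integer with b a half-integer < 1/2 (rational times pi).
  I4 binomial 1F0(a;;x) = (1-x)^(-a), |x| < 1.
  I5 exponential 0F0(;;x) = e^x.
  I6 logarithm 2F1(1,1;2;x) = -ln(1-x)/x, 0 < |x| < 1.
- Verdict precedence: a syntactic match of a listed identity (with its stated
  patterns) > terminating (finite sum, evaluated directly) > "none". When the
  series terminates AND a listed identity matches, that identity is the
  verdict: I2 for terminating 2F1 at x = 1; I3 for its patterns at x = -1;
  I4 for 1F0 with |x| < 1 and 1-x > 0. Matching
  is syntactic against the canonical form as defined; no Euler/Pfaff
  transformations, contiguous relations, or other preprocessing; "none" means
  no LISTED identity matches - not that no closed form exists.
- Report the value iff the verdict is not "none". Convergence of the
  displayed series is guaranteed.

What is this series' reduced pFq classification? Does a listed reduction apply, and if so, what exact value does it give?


With C = 9/5: the canonical form is 2F2(-4, -5/6; 1/6, 1; -1/5). Verdict: terminating - the sum ends at index 4 because -4 is a negative integer; exact evaluation follows. Hence: -48048993/8645000.

Structural cue: from the first term 9/5: the lower running product (C = 9/5, x = -1/5) is a rising factorial.
Step ratio: r(k) = (-1/5) * (k-4) (k-5/6) / [(k+1/6) (k+1) (k+1)] - rational in k, leading ratio (-1/5); with t_0 = 9/5, classification follows.


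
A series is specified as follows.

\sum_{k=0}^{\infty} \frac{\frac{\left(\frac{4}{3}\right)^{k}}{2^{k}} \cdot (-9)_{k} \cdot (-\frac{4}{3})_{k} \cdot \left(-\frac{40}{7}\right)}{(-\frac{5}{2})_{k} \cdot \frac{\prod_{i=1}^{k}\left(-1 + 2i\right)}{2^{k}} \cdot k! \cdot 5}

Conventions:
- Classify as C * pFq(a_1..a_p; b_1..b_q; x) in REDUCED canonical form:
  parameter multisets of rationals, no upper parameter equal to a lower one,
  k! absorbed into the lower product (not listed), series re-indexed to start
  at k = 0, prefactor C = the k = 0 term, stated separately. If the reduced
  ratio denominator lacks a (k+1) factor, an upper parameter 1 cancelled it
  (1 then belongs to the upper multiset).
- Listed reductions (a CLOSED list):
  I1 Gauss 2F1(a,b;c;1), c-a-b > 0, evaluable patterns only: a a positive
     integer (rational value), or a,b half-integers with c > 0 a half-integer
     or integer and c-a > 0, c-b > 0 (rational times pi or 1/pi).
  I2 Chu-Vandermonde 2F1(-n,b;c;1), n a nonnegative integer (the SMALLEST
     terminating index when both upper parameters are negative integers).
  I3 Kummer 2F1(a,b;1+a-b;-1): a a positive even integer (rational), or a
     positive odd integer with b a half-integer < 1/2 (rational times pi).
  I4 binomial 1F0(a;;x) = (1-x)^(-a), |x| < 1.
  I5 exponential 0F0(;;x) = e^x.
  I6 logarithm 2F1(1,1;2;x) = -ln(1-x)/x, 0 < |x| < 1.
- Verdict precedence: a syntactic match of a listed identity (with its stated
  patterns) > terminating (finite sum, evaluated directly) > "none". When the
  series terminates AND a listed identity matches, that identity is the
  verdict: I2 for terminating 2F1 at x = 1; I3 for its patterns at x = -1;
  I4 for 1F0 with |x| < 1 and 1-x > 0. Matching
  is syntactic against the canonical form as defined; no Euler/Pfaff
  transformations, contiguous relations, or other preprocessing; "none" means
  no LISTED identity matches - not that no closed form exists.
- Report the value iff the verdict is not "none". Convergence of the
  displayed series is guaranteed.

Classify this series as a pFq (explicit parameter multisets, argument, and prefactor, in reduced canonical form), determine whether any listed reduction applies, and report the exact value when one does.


x = \frac{2}{3} here; the reduced form reads 2F2, upper {-9, -\frac{4}{3}}, lower {-\frac{5}{2}, \frac{1}{2}}, C = -\frac{8}{7}. Verdict: terminating - upper parameter -9 makes this a finite sum (last index 9), evaluated exactly. Exact value: \frac{5863252698673829528}{2226356732387662875}.

Key observation: with t_0 = -\frac{8}{7}, the two k-th powers (prefactor -8/7) combine into one argument.
Ratio: r(k) = \frac{2}{3} * (k-9) (k-\frac{4}{3}) / [(k-\frac{5}{2}) (k+\frac{1}{2}) (k+1)] - rational in k, leading ratio \frac{2}{3}; with t_0 = -\frac{8}{7}, classification follows.


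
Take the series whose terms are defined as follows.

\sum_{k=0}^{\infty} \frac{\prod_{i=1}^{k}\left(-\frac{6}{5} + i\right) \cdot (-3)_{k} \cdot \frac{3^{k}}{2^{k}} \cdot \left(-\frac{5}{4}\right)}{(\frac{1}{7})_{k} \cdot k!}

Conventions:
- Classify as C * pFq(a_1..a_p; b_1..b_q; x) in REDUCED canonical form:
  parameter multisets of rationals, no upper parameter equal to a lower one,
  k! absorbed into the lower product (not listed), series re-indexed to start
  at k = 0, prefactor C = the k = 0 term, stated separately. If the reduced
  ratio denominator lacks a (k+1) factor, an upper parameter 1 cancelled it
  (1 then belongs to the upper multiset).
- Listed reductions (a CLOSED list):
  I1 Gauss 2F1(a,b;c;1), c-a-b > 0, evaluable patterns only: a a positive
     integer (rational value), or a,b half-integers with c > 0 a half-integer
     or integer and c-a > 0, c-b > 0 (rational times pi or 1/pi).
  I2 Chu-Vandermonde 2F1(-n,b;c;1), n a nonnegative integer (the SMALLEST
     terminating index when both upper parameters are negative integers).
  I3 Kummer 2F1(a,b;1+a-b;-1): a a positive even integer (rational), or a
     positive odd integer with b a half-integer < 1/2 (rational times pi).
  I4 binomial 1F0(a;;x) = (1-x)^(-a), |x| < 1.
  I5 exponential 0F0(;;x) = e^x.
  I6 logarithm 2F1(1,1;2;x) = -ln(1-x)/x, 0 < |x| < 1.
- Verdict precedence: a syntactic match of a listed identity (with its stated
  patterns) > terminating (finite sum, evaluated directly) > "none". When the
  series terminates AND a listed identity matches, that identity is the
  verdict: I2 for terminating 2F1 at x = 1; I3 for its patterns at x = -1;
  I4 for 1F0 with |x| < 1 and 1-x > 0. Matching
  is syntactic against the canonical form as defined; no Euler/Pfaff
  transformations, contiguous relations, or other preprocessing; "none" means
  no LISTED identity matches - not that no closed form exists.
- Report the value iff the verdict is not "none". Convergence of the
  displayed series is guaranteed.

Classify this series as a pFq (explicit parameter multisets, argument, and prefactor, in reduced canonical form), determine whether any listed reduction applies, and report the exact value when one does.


First insight: t_0 = -\frac{5}{4} here, and the two k-th powers (C = -5/4) combine into one argument.
Term ratio: r(k) = \frac{3}{2} * (k-3) (k-\frac{1}{5}) / [(k+\frac{1}{7}) (k+1)] - rational in k. x = \frac{3}{2}; t_0 = -\frac{5}{4}; negate the roots.

At argument \frac{3}{2}: a 2F1 with upper {-3, -\frac{1}{5}}, lower {\frac{1}{7}}, scaled by C = -\frac{5}{4}. Verdict: terminating. With -3 upstairs the series is a 4-term polynomial sum; evaluated term by term. Its exact value is -\frac{34633}{8000}.


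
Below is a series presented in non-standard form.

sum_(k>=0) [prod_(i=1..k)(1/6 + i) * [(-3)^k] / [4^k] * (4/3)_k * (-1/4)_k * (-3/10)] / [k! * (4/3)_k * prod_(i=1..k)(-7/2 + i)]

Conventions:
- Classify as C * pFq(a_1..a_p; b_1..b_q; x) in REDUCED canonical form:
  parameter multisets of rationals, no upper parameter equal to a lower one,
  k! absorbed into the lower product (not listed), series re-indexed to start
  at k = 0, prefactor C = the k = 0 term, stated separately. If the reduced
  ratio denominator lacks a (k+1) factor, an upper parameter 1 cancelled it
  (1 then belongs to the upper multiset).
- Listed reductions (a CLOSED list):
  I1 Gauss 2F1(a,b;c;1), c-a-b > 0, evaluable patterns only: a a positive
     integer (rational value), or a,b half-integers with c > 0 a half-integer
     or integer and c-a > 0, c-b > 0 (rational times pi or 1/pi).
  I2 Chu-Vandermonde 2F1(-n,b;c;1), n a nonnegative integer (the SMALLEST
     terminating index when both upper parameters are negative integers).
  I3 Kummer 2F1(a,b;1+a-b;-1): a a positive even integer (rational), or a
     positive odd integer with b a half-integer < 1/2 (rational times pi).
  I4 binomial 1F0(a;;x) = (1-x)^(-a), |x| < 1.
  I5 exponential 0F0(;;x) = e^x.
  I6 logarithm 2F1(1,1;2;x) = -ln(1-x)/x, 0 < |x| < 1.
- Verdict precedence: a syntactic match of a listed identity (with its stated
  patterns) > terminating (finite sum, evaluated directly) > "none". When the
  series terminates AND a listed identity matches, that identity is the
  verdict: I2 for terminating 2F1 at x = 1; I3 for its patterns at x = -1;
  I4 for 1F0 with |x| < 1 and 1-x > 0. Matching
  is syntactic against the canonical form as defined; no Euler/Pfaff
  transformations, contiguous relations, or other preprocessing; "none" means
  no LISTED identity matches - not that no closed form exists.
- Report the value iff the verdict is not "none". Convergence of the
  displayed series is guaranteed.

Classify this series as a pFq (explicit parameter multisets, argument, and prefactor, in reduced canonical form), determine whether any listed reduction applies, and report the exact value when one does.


At argument -3/4: a 2F1 with upper {-1/4, 7/6}, lower {-5/2}, scaled by C = -3/10. Verdict: none here - no I1-I6 shape fits x = -3/4 with lower {-5/2}.

Key observation: t_0 = -3/10 here, and the parameter 4/3 appears in both the upper and lower lists and cancels.
Consecutive-term ratio: r(k) = (-3/4) * (k-1/4) (k+7/6) / [(k-5/2) (k+1)] - rational; roots negated = parameters, x = (-3/4), C = -3/10.
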